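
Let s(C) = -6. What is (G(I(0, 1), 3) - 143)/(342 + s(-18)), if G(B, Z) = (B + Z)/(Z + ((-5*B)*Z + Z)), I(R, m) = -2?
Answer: -5147/12096 ≈ -0.42551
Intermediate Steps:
G(B, Z) = (B + Z)/(2*Z - 5*B*Z) (G(B, Z) = (B + Z)/(Z + (-5*B*Z + Z)) = (B + Z)/(Z + (Z - 5*B*Z)) = (B + Z)/(2*Z - 5*B*Z))
(G(I(0, 1), 3) - 143)/(342 + s(-18)) = ((-1*(-2) - 1*3)/(3*(-2 + 5*(-2))) - 143)/(342 - 6) = ((2 - 3)/(3*(-2 - 10)) - 143)/336 = ((1/3)*(-1)/(-12) - 143)*(1/336) = ((1/3)*(-1/12)*(-1) - 143)*(1/336) = (1/36 - 143)*(1/336) = -5147/36*1/336 = -5147/12096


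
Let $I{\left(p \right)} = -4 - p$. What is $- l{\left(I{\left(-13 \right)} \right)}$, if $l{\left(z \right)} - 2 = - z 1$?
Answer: $7$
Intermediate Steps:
$l{\left(z \right)} = 2 - z$ ($l{\left(z \right)} = 2 + - z 1 = 2 - z$)
$- l{\left(I{\left(-13 \right)} \right)} = - (2 - \left(-4 - -13\right)) = - (2 - \left(-4 + 13\right)) = - (2 - 9) = \left(-1\right) \left(-7\right) = 7$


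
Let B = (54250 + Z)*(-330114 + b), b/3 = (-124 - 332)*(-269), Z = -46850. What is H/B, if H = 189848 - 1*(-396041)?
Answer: 585889/280297200 ≈ 0.0020902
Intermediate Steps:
b = 367992 (b = 3*((-124 - 332)*(-269)) = 3*(-456*(-269)) = 3*122664 = 367992)
B = 280297200 (B = (54250 - 46850)*(-330114 + 367992) = 7400*37878 = 280297200)
H = 585889 (H = 189848 + 396041 = 585889)
H/B = 585889/280297200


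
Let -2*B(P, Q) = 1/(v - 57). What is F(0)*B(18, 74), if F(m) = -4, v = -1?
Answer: -1/29 ≈ -0.034483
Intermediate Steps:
B(P, Q) = 1/116 (B(P, Q) = -1/(2*(-1 - 57)) = -1/2/(-58) = -1/2*(-1/58) = 1/116)
F(0)*B(18, 74) = -4*1/116 = -1/29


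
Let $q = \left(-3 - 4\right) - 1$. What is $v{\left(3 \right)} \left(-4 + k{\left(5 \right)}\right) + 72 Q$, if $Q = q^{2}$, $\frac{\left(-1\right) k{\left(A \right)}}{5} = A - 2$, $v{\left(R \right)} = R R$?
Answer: $4437$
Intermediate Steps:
$v{\left(R \right)} = R^{2}$
$k{\left(A \right)} = 10 - 5 A$ ($k{\left(A \right)} = - 5 \left(A - 2\right) = - 5 \left(-2 + A\right) = 10 - 5 A$)
$q = -8$ ($q = -7 - 1 = -8$)
$Q = 64$ ($Q = \left(-8\right)^{2} = 64$)
$v{\left(3 \right)} \left(-4 + k{\left(5 \right)}\right) + 72 Q = 3^{2} \left(-4 + \left(10 - 25\right)\right) + 72 \cdot 64 = 9 \left(-4 + \left(10 - 25\right)\right) + 4608 = 9 \left(-4 - 15\right) + 4608 = 9 \left(-19\right) + 4608 = -171 + 4608 = 4437$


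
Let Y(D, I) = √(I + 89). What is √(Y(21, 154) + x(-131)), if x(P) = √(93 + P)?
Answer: √(9*√3 + I*√38) ≈ 4.0219 + 0.76635*I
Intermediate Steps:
Y(D, I) = √(89 + I)
√(Y(21, 154) + x(-131)) = √(√(89 + 154) + √(93 - 131)) = √(√243 + √(-38)) = √(9*√3 + I*√38)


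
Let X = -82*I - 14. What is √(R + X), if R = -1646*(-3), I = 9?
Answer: √4186 ≈ 64.699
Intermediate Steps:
X = -752 (X = -82*9 - 14 = -738 - 14 = -752)
R = 4938
√(R + X) = √(4938 - 752) = √4186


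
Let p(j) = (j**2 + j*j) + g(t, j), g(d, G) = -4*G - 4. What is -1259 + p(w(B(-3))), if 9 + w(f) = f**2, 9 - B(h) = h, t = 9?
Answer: 34647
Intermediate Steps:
B(h) = 9 - h
g(d, G) = -4 - 4*G
w(f) = -9 + f**2
p(j) = -4 - 4*j + 2*j**2 (p(j) = (j**2 + j*j) + (-4 - 4*j) = (j**2 + j**2) + (-4 - 4*j) = 2*j**2 + (-4 - 4*j) = -4 - 4*j + 2*j**2)
-1259 + p(w(B(-3))) = -1259 + (-4 - 4*(-9 + (9 - 1*(-3))**2) + 2*(-9 + (9 - 1*(-3))**2)**2) = -1259 + (-4 - 4*(-9 + (9 + 3)**2) + 2*(-9 + (9 + 3)**2)**2) = -1259 + (-4 - 4*(-9 + 12**2) + 2*(-9 + 12**2)**2) = -1259 + (-4 - 4*(-9 + 144) + 2*(-9 + 144)**2) = -1259 + (-4 - 4*135 + 2*135**2) = -1259 + (-4 - 540 + 2*18225) = -1259 + (-4 - 540 + 36450) = -1259 + 35906 = 34647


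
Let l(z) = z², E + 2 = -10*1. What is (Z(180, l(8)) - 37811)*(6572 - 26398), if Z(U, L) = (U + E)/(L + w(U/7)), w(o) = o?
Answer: 117687790258/157 ≈ 7.4960e+8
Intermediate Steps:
E = -12 (E = -2 - 10*1 = -2 - 10 = -12)
Z(U, L) = (-12 + U)/(L + U/7) (Z(U, L) = (U - 12)/(L + U/7) = (-12 + U)/(L + U*(⅐)) = (-12 + U)/(L + U/7))
(Z(180, l(8)) - 37811)*(6572 - 26398) = (7*(-12 + 180)/(180 + 7*8²) - 37811)*(6572 - 26398) = (7*168/(180 + 7*64) - 37811)*(-19826) = (7*168/(180 + 448) - 37811)*(-19826) = (7*168/628 - 37811)*(-19826) = (7*(1/628)*168 - 37811)*(-19826) = (294/157 - 37811)*(-19826) = -5936033/157*(-19826) = 117687790258/157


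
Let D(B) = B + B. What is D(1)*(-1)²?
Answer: 2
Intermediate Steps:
D(B) = 2*B
D(1)*(-1)² = (2*1)*(-1)² = 2*1 = 2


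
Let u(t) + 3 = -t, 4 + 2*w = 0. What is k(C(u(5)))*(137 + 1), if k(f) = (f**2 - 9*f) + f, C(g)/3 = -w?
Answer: -1656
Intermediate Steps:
w = -2 (w = -2 + (1/2)*0 = -2 + 0 = -2)
u(t) = -3 - t
C(g) = 6 (C(g) = 3*(-1*(-2)) = 3*2 = 6)
k(f) = f**2 - 8*f
k(C(u(5)))*(137 + 1) = (6*(-8 + 6))*(137 + 1) = (6*(-2))*138 = -12*138 = -1656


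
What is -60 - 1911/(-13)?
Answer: 87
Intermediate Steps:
-60 - 1911/(-13) = -60 - 1911*(-1)/13 = -60 - 49*(-3) = -60 + 147 = 87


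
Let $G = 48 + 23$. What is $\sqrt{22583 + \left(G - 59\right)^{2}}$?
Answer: $\sqrt{22727} \approx 150.75$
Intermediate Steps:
$G = 71$
$\sqrt{22583 + \left(G - 59\right)^{2}} = \sqrt{22583 + \left(71 - 59\right)^{2}} = \sqrt{22583 + 12^{2}} = \sqrt{22583 + 144} = \sqrt{22727}$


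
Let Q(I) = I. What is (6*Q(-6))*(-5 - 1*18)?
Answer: 828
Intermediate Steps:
(6*Q(-6))*(-5 - 1*18) = (6*(-6))*(-5 - 1*18) = -36*(-5 - 18) = -36*(-23) = 828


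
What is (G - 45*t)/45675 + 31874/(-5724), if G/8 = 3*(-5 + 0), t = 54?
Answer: -3267647/580986 ≈ -5.6243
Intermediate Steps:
G = -120 (G = 8*(3*(-5 + 0)) = 8*(3*(-5)) = 8*(-15) = -120)
(G - 45*t)/45675 + 31874/(-5724) = (-120 - 45*54)/45675 + 31874/(-5724) = (-120 - 2430)*(1/45675) + 31874*(-1/5724) = -2550*1/45675 - 15937/2862 = -34/609 - 15937/2862 = -3267647/580986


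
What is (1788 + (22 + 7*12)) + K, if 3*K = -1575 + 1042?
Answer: 5149/3 ≈ 1716.3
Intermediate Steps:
K = -533/3 (K = (-1575 + 1042)/3 = (⅓)*(-533) = -533/3 ≈ -177.67)
(1788 + (22 + 7*12)) + K = (1788 + (22 + 7*12)) - 533/3 = (1788 + (22 + 84)) - 533/3 = (1788 + 106) - 533/3 = 1894 - 533/3 = 5149/3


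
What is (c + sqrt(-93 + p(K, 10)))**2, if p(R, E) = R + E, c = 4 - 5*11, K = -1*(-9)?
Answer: (51 - I*sqrt(74))**2 ≈ 2527.0 - 877.44*I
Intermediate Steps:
K = 9
c = -51 (c = 4 - 55 = -51)
p(R, E) = E + R
(c + sqrt(-93 + p(K, 10)))**2 = (-51 + sqrt(-93 + (10 + 9)))**2 = (-51 + sqrt(-93 + 19))**2 = (-51 + sqrt(-74))**2 = (-51 + I*sqrt(74))**2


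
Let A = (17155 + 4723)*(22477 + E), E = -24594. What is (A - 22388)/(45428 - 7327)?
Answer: -46338114/38101 ≈ -1216.2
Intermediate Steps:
A = -46315726 (A = (17155 + 4723)*(22477 - 24594) = 21878*(-2117) = -46315726)
(A - 22388)/(45428 - 7327) = (-46315726 - 22388)/(45428 - 7327) = -46338114/38101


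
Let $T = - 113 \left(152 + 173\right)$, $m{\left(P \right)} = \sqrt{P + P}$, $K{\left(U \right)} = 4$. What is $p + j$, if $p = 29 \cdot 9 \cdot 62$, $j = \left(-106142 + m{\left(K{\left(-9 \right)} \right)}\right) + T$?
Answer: $-126685 + 2 \sqrt{2} \approx -1.2668 \cdot 10^{5}$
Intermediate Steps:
$m{\left(P \right)} = \sqrt{2} \sqrt{P}$ ($m{\left(P \right)} = \sqrt{2 P} = \sqrt{2} \sqrt{P}$)
$T = -36725$ ($T = \left(-113\right) 325 = -36725$)
$j = -142867 + 2 \sqrt{2}$ ($j = \left(-106142 + \sqrt{2} \sqrt{4}\right) - 36725 = \left(-106142 + \sqrt{2} \cdot 2\right) - 36725 = \left(-106142 + 2 \sqrt{2}\right) - 36725 = -142867 + 2 \sqrt{2} \approx -1.4286 \cdot 10^{5}$)
$p = 16182$ ($p = 261 \cdot 62 = 16182$)
$p + j = 16182 - \left(142867 - 2 \sqrt{2}\right) = -126685 + 2 \sqrt{2}$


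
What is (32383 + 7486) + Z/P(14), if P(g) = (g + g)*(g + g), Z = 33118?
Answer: 15645207/392 ≈ 39911.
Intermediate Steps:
P(g) = 4*g² (P(g) = (2*g)*(2*g) = 4*g²)
(32383 + 7486) + Z/P(14) = (32383 + 7486) + 33118/((4*14²)) = 39869 + 33118/((4*196)) = 39869 + 33118/784 = 39869 + 33118*(1/784) = 39869 + 16559/392 = 15645207/392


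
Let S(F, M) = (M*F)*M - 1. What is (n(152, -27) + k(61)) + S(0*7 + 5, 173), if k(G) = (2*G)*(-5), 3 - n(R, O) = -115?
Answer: 149152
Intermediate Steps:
n(R, O) = 118 (n(R, O) = 3 - 1*(-115) = 3 + 115 = 118)
S(F, M) = -1 + F*M**2 (S(F, M) = (F*M)*M - 1 = F*M**2 - 1 = -1 + F*M**2)
k(G) = -10*G
(n(152, -27) + k(61)) + S(0*7 + 5, 173) = (118 - 10*61) + (-1 + (0*7 + 5)*173**2) = (118 - 610) + (-1 + (0 + 5)*29929) = -492 + (-1 + 5*29929) = -492 + (-1 + 149645) = -492 + 149644 = 149152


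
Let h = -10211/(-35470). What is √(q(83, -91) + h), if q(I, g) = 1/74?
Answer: √129776341345/656195 ≈ 0.54899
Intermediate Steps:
q(I, g) = 1/74
h = 10211/35470 (h = -10211*(-1/35470) = 10211/35470 ≈ 0.28788)
√(q(83, -91) + h) = √(1/74 + 10211/35470) = √(197771/656195) = √129776341345/656195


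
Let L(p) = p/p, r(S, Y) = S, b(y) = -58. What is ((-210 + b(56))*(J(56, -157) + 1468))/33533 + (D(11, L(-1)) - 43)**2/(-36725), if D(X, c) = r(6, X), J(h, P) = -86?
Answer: -13647965277/1231499425 ≈ -11.082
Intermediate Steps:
L(p) = 1
D(X, c) = 6
((-210 + b(56))*(J(56, -157) + 1468))/33533 + (D(11, L(-1)) - 43)**2/(-36725) = ((-210 - 58)*(-86 + 1468))/33533 + (6 - 43)**2/(-36725) = -268*1382*(1/33533) + (-37)**2*(-1/36725) = -370376*1/33533 + 1369*(-1/36725) = -370376/33533 - 1369/36725 = -13647965277/1231499425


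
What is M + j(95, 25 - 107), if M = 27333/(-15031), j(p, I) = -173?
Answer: -2627696/15031 ≈ -174.82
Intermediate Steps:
M = -27333/15031 (M = 27333*(-1/15031) = -27333/15031 ≈ -1.8184)
M + j(95, 25 - 107) = -27333/15031 - 173 = -2627696/15031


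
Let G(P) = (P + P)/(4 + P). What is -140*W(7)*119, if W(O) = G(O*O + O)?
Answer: -93296/3 ≈ -31099.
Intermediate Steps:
G(P) = 2*P/(4 + P) (G(P) = (2*P)/(4 + P) = 2*P/(4 + P))
W(O) = 2*(O + O²)/(4 + O + O²) (W(O) = 2*(O*O + O)/(4 + (O*O + O)) = 2*(O² + O)/(4 + (O² + O)) = 2*(O + O²)/(4 + (O + O²)) = 2*(O + O²)/(4 + O + O²))
-140*W(7)*119 = -280*7*(1 + 7)/(4 + 7*(1 + 7))*119 = -280*7*8/(4 + 7*8)*119 = -280*7*8/(4 + 56)*119 = -280*7*8/60*119 = -140*28/15*119 = -784/3*119 = -93296/3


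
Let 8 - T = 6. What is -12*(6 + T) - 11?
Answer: -107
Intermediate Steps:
T = 2 (T = 8 - 1*6 = 8 - 6 = 2)
-12*(6 + T) - 11 = -12*(6 + 2) - 11 = -12*8 - 11 = -96 - 11 = -107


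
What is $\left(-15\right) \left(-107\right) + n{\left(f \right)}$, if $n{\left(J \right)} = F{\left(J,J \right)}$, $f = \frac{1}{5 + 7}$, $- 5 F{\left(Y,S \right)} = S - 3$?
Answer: $\frac{19267}{12} \approx 1605.6$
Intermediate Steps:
$F{\left(Y,S \right)} = \frac{3}{5} - \frac{S}{5}$ ($F{\left(Y,S \right)} = - \frac{S - 3}{5} = - \frac{-3 + S}{5} = \frac{3}{5} - \frac{S}{5}$)
$f = \frac{1}{12} \approx 0.083333$
$n{\left(J \right)} = \frac{3}{5} - \frac{J}{5}$
$\left(-15\right) \left(-107\right) + n{\left(f \right)} = \left(-15\right) \left(-107\right) + \left(\frac{3}{5} - \frac{1}{60}\right) = 1605 + \left(\frac{3}{5} - \frac{1}{60}\right) = 1605 + \frac{7}{12} = \frac{19267}{12}$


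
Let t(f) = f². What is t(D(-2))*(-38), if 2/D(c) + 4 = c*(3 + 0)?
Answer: -38/25 ≈ -1.5200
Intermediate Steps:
D(c) = 2/(-4 + 3*c) (D(c) = 2/(-4 + c*(3 + 0)) = 2/(-4 + c*3) = 2/(-4 + 3*c))
t(D(-2))*(-38) = (2/(-4 + 3*(-2)))²*(-38) = (2/(-4 - 6))²*(-38) = (2/(-10))²*(-38) = (2*(-⅒))²*(-38) = (-⅕)²*(-38) = (1/25)*(-38) = -38/25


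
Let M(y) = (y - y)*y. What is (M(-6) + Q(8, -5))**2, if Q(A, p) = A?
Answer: 64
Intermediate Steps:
M(y) = 0 (M(y) = 0*y = 0)
(M(-6) + Q(8, -5))**2 = (0 + 8)**2 = 8**2 = 64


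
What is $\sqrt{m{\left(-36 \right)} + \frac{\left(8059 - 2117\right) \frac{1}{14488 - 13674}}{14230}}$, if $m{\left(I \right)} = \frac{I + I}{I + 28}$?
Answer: $\frac{\sqrt{301901924402210}}{5791610} \approx 3.0001$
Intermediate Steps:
$m{\left(I \right)} = \frac{2 I}{28 + I}$
$\sqrt{m{\left(-36 \right)} + \frac{\left(8059 - 2117\right) \frac{1}{14488 - 13674}}{14230}} = \sqrt{2 \left(-36\right) \frac{1}{28 - 36} + \frac{\left(8059 - 2117\right) \frac{1}{14488 - 13674}}{14230}} = \sqrt{2 \left(-36\right) \frac{1}{-8} + \frac{5942}{814} \cdot \frac{1}{14230}} = \sqrt{2 \left(-36\right) \left(- \frac{1}{8}\right) + 5942 \cdot \frac{1}{814} \cdot \frac{1}{14230}} = \sqrt{9 + \frac{2971}{407} \cdot \frac{1}{14230}} = \sqrt{9 + \frac{2971}{5791610}} = \sqrt{\frac{52127461}{5791610}} = \frac{\sqrt{301901924402210}}{5791610}$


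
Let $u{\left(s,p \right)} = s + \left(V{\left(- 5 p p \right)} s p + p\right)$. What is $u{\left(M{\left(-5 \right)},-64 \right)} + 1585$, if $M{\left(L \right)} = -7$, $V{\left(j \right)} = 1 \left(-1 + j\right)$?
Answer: $-9173974$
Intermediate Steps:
$V{\left(j \right)} = -1 + j$
$u{\left(s,p \right)} = p + s + p s \left(-1 - 5 p^{2}\right)$ ($u{\left(s,p \right)} = s + \left(\left(-1 + - 5 p p\right) s p + p\right) = s + \left(\left(-1 - 5 p^{2}\right) s p + p\right) = s + \left(s \left(-1 - 5 p^{2}\right) p + p\right) = s + \left(p s \left(-1 - 5 p^{2}\right) + p\right) = s + \left(p + p s \left(-1 - 5 p^{2}\right)\right) = p + s + p s \left(-1 - 5 p^{2}\right)$)
$u{\left(M{\left(-5 \right)},-64 \right)} + 1585 = \left(-64 - 7 - \left(-64\right) \left(-7\right) \left(1 + 5 \left(-64\right)^{2}\right)\right) + 1585 = \left(-64 - 7 - \left(-64\right) \left(-7\right) \left(1 + 5 \cdot 4096\right)\right) + 1585 = \left(-64 - 7 - \left(-64\right) \left(-7\right) \left(1 + 20480\right)\right) + 1585 = \left(-64 - 7 - \left(-64\right) \left(-7\right) 20481\right) + 1585 = \left(-64 - 7 - 9175488\right) + 1585 = -9175559 + 1585 = -9173974$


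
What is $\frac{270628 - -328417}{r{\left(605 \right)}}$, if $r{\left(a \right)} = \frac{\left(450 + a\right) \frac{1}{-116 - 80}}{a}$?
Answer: $- \frac{14206951220}{211} \approx -6.7332 \cdot 10^{7}$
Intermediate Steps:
$r{\left(a \right)} = \frac{- \frac{225}{98} - \frac{a}{196}}{a}$ ($r{\left(a \right)} = \frac{\left(450 + a\right) \frac{1}{-196}}{a} = \frac{\left(450 + a\right) \left(- \frac{1}{196}\right)}{a} = \frac{- \frac{225}{98} - \frac{a}{196}}{a}$)
$\frac{270628 - -328417}{r{\left(605 \right)}} = \frac{270628 - -328417}{\frac{1}{196} \cdot \frac{1}{605} \left(-450 - 605\right)} = \frac{270628 + 328417}{\frac{1}{196} \cdot \frac{1}{605} \left(-450 - 605\right)} = \frac{599045}{\frac{1}{196} \cdot \frac{1}{605} \left(-1055\right)} = \frac{599045}{- \frac{211}{23716}} = 599045 \left(- \frac{23716}{211}\right) = - \frac{14206951220}{211}$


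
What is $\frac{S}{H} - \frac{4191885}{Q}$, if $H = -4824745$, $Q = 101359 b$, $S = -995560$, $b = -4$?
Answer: $\frac{4125682411697}{391225062764} \approx 10.546$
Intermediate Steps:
$Q = -405436$ ($Q = 101359 \left(-4\right) = -405436$)
$\frac{S}{H} - \frac{4191885}{Q} = - \frac{995560}{-4824745} - \frac{4191885}{-405436} = \left(-995560\right) \left(- \frac{1}{4824745}\right) - - \frac{4191885}{405436} = \frac{199112}{964949} + \frac{4191885}{405436} = \frac{4125682411697}{391225062764}$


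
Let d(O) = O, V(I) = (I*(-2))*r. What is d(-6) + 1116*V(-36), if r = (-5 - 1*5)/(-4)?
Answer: 200874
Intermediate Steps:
r = 5/2 (r = (-5 - 5)*(-¼) = -10*(-¼) = 5/2 ≈ 2.5000)
V(I) = -5*I (V(I) = (I*(-2))*(5/2) = -2*I*(5/2) = -5*I)
d(-6) + 1116*V(-36) = -6 + 1116*(-5*(-36)) = -6 + 1116*180 = -6 + 200880 = 200874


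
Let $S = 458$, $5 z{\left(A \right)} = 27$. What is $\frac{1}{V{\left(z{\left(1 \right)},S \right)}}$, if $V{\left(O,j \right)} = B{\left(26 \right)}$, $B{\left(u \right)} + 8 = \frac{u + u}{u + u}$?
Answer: $- \frac{1}{7} \approx -0.14286$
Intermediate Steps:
$z{\left(A \right)} = \frac{27}{5}$ ($z{\left(A \right)} = \frac{1}{5} \cdot 27 = \frac{27}{5}$)
$B{\left(u \right)} = -7$ ($B{\left(u \right)} = -8 + \frac{u + u}{u + u} = -8 + \frac{2 u}{2 u} = -8 + 2 u \frac{1}{2 u} = -8 + 1 = -7$)
$V{\left(O,j \right)} = -7$
$\frac{1}{V{\left(z{\left(1 \right)},S \right)}} = \frac{1}{-7} = - \frac{1}{7}$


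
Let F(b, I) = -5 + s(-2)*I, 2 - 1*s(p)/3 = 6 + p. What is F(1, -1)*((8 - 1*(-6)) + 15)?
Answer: 29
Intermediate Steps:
s(p) = -12 - 3*p (s(p) = 6 - 3*(6 + p) = 6 + (-18 - 3*p) = -12 - 3*p)
F(b, I) = -5 - 6*I (F(b, I) = -5 + (-12 - 3*(-2))*I = -5 + (-12 + 6)*I = -5 - 6*I)
F(1, -1)*((8 - 1*(-6)) + 15) = (-5 - 6*(-1))*((8 - 1*(-6)) + 15) = (-5 + 6)*((8 + 6) + 15) = 1*(14 + 15) = 1*29 = 29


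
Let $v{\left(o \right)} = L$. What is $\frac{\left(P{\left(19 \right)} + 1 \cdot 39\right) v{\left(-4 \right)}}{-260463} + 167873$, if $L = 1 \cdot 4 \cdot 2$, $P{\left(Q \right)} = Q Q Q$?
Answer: $\frac{43724650015}{260463} \approx 1.6787 \cdot 10^{5}$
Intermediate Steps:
$P{\left(Q \right)} = Q^{3}$ ($P{\left(Q \right)} = Q^{2} Q = Q^{3}$)
$L = 8$ ($L = 4 \cdot 2 = 8$)
$v{\left(o \right)} = 8$
$\frac{\left(P{\left(19 \right)} + 1 \cdot 39\right) v{\left(-4 \right)}}{-260463} + 167873 = \frac{\left(19^{3} + 1 \cdot 39\right) 8}{-260463} + 167873 = \left(6859 + 39\right) 8 \left(- \frac{1}{260463}\right) + 167873 = 6898 \cdot 8 \left(- \frac{1}{260463}\right) + 167873 = 55184 \left(- \frac{1}{260463}\right) + 167873 = - \frac{55184}{260463} + 167873 = \frac{43724650015}{260463}$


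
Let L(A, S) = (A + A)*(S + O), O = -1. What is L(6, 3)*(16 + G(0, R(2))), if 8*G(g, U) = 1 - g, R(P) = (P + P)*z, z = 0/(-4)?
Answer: 387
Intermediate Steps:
z = 0 (z = 0*(-¼) = 0)
R(P) = 0 (R(P) = (P + P)*0 = (2*P)*0 = 0)
L(A, S) = 2*A*(-1 + S) (L(A, S) = (A + A)*(S - 1) = (2*A)*(-1 + S) = 2*A*(-1 + S))
G(g, U) = ⅛ - g/8 (G(g, U) = (1 - g)/8 = ⅛ - g/8)
L(6, 3)*(16 + G(0, R(2))) = (2*6*(-1 + 3))*(16 + (⅛ - ⅛*0)) = (2*6*2)*(16 + (⅛ + 0)) = 24*(16 + ⅛) = 24*(129/8) = 387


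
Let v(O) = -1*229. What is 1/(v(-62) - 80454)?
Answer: -1/80683 ≈ -1.2394e-5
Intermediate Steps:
v(O) = -229
1/(v(-62) - 80454) = 1/(-229 - 80454) = 1/(-80683) = -1/80683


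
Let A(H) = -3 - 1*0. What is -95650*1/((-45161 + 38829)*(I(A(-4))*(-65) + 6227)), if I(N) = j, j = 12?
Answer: 47825/17245202 ≈ 0.0027732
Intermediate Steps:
A(H) = -3 (A(H) = -3 + 0 = -3)
I(N) = 12
-95650*1/((-45161 + 38829)*(I(A(-4))*(-65) + 6227)) = -95650*1/((-45161 + 38829)*(12*(-65) + 6227)) = -95650*(-1/(6332*(-780 + 6227))) = -95650/((-6332*5447)) = -95650/(-34490404) = -95650*(-1/34490404) = 47825/17245202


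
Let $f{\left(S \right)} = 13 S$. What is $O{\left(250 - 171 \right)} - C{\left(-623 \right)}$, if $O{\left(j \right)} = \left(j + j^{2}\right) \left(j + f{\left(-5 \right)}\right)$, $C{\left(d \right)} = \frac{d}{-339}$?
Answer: $\frac{29994097}{339} \approx 88478.0$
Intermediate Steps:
$C{\left(d \right)} = - \frac{d}{339}$ ($C{\left(d \right)} = d \left(- \frac{1}{339}\right) = - \frac{d}{339}$)
$O{\left(j \right)} = \left(-65 + j\right) \left(j + j^{2}\right)$ ($O{\left(j \right)} = \left(j + j^{2}\right) \left(j + 13 \left(-5\right)\right) = \left(j + j^{2}\right) \left(j - 65\right) = \left(j + j^{2}\right) \left(-65 + j\right) = \left(-65 + j\right) \left(j + j^{2}\right)$)
$O{\left(250 - 171 \right)} - C{\left(-623 \right)} = \left(250 - 171\right) \left(-65 + \left(250 - 171\right)^{2} - 64 \left(250 - 171\right)\right) - \left(- \frac{1}{339}\right) \left(-623\right) = \left(250 - 171\right) \left(-65 + \left(250 - 171\right)^{2} - 64 \left(250 - 171\right)\right) - \frac{623}{339} = 79 \left(-65 + 79^{2} - 5056\right) - \frac{623}{339} = 79 \left(-65 + 6241 - 5056\right) - \frac{623}{339} = 79 \cdot 1120 - \frac{623}{339} = 88480 - \frac{623}{339} = \frac{29994097}{339}$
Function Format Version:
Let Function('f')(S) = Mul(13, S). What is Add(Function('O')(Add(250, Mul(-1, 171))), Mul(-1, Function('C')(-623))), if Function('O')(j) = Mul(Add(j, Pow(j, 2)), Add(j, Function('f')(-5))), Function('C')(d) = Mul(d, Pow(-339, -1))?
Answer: Rational(29994097, 339) ≈ 88478.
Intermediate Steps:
Function('C')(d) = Mul(Rational(-1, 339), d) (Function('C')(d) = Mul(d, Rational(-1, 339)) = Mul(Rational(-1, 339), d))
Function('O')(j) = Mul(Add(-65, j), Add(j, Pow(j, 2))) (Function('O')(j) = Mul(Add(j, Pow(j, 2)), Add(j, Mul(13, -5))) = Mul(Add(j, Pow(j, 2)), Add(j, -65)) = Mul(Add(j, Pow(j, 2)), Add(-65, j)) = Mul(Add(-65, j), Add(j, Pow(j, 2))))
Add(Function('O')(Add(250, Mul(-1, 171))), Mul(-1, Function('C')(-623))) = Add(Mul(Add(250, Mul(-1, 171)), Add(-65, Pow(Add(250, Mul(-1, 171)), 2), Mul(-64, Add(250, Mul(-1, 171))))), Mul(-1, Mul(Rational(-1, 339), -623))) = Add(Mul(Add(250, -171), Add(-65, Pow(Add(250, -171), 2), Mul(-64, Add(250, -171)))), Mul(-1, Rational(623, 339))) = Add(Mul(79, Add(-65, Pow(79, 2), Mul(-64, 79))), Rational(-623, 339)) = Add(Mul(79, Add(-65, 6241, -5056)), Rational(-623, 339)) = Add(Mul(79, 1120), Rational(-623, 339)) = Add(88480, Rational(-623, 339)) = Rational(29994097, 339)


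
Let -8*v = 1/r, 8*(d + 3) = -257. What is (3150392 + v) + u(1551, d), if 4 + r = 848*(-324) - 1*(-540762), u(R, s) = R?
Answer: 6707485997263/2128048 ≈ 3.1519e+6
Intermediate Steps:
d = -281/8 (d = -3 + (⅛)*(-257) = -3 - 257/8 = -281/8 ≈ -35.125)
r = 266006 (r = -4 + (848*(-324) - 1*(-540762)) = -4 + (-274752 + 540762) = -4 + 266010 = 266006)
v = -1/2128048 (v = -⅛/266006 = -⅛*1/266006 = -1/2128048 ≈ -4.6991e-7)
(3150392 + v) + u(1551, d) = (3150392 - 1/2128048) + 1551 = 6704185394815/2128048 + 1551 = 6707485997263/2128048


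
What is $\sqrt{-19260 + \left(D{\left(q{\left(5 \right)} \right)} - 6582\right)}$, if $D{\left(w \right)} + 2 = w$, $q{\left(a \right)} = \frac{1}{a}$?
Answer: $\frac{i \sqrt{646095}}{5} \approx 160.76 i$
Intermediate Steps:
$D{\left(w \right)} = -2 + w$
$\sqrt{-19260 + \left(D{\left(q{\left(5 \right)} \right)} - 6582\right)} = \sqrt{-19260 - \left(6584 - \frac{1}{5}\right)} = \sqrt{-19260 + \left(\left(-2 + \frac{1}{5}\right) - 6582\right)} = \sqrt{-19260 - \frac{32919}{5}} = \sqrt{- \frac{129219}{5}} = \frac{i \sqrt{646095}}{5}$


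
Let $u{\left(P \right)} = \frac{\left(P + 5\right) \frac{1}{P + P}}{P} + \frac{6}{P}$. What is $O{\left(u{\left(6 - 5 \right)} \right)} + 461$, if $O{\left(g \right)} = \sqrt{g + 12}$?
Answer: $461 + \sqrt{21} \approx 465.58$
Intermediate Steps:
$u{\left(P \right)} = \frac{6}{P} + \frac{5 + P}{2 P^{2}}$ ($u{\left(P \right)} = \frac{\left(5 + P\right) \frac{1}{2 P}}{P} + \frac{6}{P} = \frac{\frac{1}{2} \frac{1}{P} \left(5 + P\right)}{P} + \frac{6}{P} = \frac{5 + P}{2 P^{2}} + \frac{6}{P} = \frac{6}{P} + \frac{5 + P}{2 P^{2}}$)
$O{\left(g \right)} = \sqrt{12 + g}$
$O{\left(u{\left(6 - 5 \right)} \right)} + 461 = \sqrt{12 + \frac{5 + 13 \left(6 - 5\right)}{2 \left(6 - 5\right)^{2}}} + 461 = \sqrt{12 + \frac{5 + 13 \cdot 1}{2 \cdot 1}} + 461 = \sqrt{12 + \frac{1}{2} \cdot 1 \left(5 + 13\right)} + 461 = \sqrt{12 + \frac{1}{2} \cdot 1 \cdot 18} + 461 = \sqrt{12 + 9} + 461 = \sqrt{21} + 461 = 461 + \sqrt{21}$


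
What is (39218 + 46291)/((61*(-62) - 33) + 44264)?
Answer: 28503/13483 ≈ 2.1140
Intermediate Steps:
(39218 + 46291)/((61*(-62) - 33) + 44264) = 85509/((-3782 - 33) + 44264) = 85509/(-3815 + 44264) = 85509/40449 = 85509*(1/40449) = 28503/13483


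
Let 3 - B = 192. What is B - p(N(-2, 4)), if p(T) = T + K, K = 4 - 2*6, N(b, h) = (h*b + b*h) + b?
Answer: -163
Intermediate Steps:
N(b, h) = b + 2*b*h (N(b, h) = (b*h + b*h) + b = 2*b*h + b = b + 2*b*h)
B = -189 (B = 3 - 1*192 = 3 - 192 = -189)
K = -8 (K = 4 - 12 = -8)
p(T) = -8 + T (p(T) = T - 8 = -8 + T)
B - p(N(-2, 4)) = -189 - (-8 - 2*(1 + 2*4)) = -189 - (-8 - 2*(1 + 8)) = -189 - (-8 - 2*9) = -189 - (-8 - 18) = -189 - 1*(-26) = -189 + 26 = -163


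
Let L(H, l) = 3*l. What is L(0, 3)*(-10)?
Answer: -90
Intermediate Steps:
L(0, 3)*(-10) = (3*3)*(-10) = 9*(-10) = -90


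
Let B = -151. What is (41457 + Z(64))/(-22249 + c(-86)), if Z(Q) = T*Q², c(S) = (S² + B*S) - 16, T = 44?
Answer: -221681/1883 ≈ -117.73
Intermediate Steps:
c(S) = -16 + S² - 151*S (c(S) = (S² - 151*S) - 16 = -16 + S² - 151*S)
Z(Q) = 44*Q²
(41457 + Z(64))/(-22249 + c(-86)) = (41457 + 44*64²)/(-22249 + (-16 + (-86)² - 151*(-86))) = (41457 + 44*4096)/(-22249 + (-16 + 7396 + 12986)) = (41457 + 180224)/(-22249 + 20366) = 221681/(-1883) = 221681*(-1/1883) = -221681/1883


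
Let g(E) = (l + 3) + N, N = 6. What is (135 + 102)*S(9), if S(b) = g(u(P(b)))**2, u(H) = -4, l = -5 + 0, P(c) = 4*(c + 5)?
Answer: 3792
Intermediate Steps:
P(c) = 20 + 4*c (P(c) = 4*(5 + c) = 20 + 4*c)
l = -5
g(E) = 4 (g(E) = (-5 + 3) + 6 = -2 + 6 = 4)
S(b) = 16 (S(b) = 4**2 = 16)
(135 + 102)*S(9) = (135 + 102)*16 = 237*16 = 3792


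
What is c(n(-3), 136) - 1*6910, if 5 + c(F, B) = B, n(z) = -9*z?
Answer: -6779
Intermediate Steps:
c(F, B) = -5 + B
c(n(-3), 136) - 1*6910 = (-5 + 136) - 1*6910 = 131 - 6910 = -6779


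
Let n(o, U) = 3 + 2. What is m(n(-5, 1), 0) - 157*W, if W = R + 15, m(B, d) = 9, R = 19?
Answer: -5329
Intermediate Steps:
n(o, U) = 5
W = 34 (W = 19 + 15 = 34)
m(n(-5, 1), 0) - 157*W = 9 - 157*34 = 9 - 5338 = -5329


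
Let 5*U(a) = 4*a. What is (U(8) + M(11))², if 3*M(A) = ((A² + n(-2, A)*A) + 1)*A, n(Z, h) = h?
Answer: 20133169/25 ≈ 8.0533e+5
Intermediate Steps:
U(a) = 4*a/5 (U(a) = (4*a)/5 = 4*a/5)
M(A) = A*(1 + 2*A²)/3 (M(A) = (((A² + A*A) + 1)*A)/3 = (((A² + A²) + 1)*A)/3 = ((2*A² + 1)*A)/3 = ((1 + 2*A²)*A)/3 = (A*(1 + 2*A²))/3 = A*(1 + 2*A²)/3)
(U(8) + M(11))² = ((⅘)*8 + (⅓)*11*(1 + 2*11²))² = (32/5 + (⅓)*11*(1 + 2*121))² = (32/5 + (⅓)*11*(1 + 242))² = (32/5 + (⅓)*11*243)² = (32/5 + 891)² = (4487/5)² = 20133169/25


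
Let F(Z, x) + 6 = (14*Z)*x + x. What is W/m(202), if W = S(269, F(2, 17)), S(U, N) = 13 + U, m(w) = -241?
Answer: -282/241 ≈ -1.1701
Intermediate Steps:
F(Z, x) = -6 + x + 14*Z*x (F(Z, x) = -6 + ((14*Z)*x + x) = -6 + (14*Z*x + x) = -6 + (x + 14*Z*x) = -6 + x + 14*Z*x)
W = 282 (W = 13 + 269 = 282)
W/m(202) = 282/(-241) = 282*(-1/241) = -282/241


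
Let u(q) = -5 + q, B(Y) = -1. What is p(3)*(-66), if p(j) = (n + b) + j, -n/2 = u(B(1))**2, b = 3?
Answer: 4356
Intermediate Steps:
n = -72 (n = -2*(-5 - 1)**2 = -2*(-6)**2 = -2*36 = -72)
p(j) = -69 + j (p(j) = (-72 + 3) + j = -69 + j)
p(3)*(-66) = (-69 + 3)*(-66) = -66*(-66) = 4356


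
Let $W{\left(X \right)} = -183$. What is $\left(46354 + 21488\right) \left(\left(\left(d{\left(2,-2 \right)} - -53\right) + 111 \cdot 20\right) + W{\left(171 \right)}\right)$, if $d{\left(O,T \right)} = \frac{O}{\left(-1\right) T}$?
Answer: $141857622$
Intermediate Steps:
$d{\left(O,T \right)} = - \frac{O}{T}$ ($d{\left(O,T \right)} = O \left(- \frac{1}{T}\right) = - \frac{O}{T}$)
$\left(46354 + 21488\right) \left(\left(\left(d{\left(2,-2 \right)} - -53\right) + 111 \cdot 20\right) + W{\left(171 \right)}\right) = \left(46354 + 21488\right) \left(\left(\left(\left(-1\right) 2 \frac{1}{-2} - -53\right) + 111 \cdot 20\right) - 183\right) = 67842 \left(\left(\left(\left(-1\right) 2 \left(- \frac{1}{2}\right) + 53\right) + 2220\right) - 183\right) = 67842 \left(\left(\left(1 + 53\right) + 2220\right) - 183\right) = 67842 \left(\left(54 + 2220\right) - 183\right) = 67842 \left(2274 - 183\right) = 67842 \cdot 2091 = 141857622$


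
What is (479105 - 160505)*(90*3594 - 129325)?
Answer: 61851411000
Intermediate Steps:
(479105 - 160505)*(90*3594 - 129325) = 318600*(323460 - 129325) = 318600*194135 = 61851411000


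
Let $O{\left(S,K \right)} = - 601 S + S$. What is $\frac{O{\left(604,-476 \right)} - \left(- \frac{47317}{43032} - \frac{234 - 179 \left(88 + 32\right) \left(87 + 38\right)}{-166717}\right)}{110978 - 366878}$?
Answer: $\frac{2599794318706799}{1835869065069600} \approx 1.4161$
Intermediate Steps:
$O{\left(S,K \right)} = - 600 S$
$\frac{O{\left(604,-476 \right)} - \left(- \frac{47317}{43032} - \frac{234 - 179 \left(88 + 32\right) \left(87 + 38\right)}{-166717}\right)}{110978 - 366878} = \frac{\left(-600\right) 604 - \left(- \frac{47317}{43032} - \frac{234 - 179 \left(88 + 32\right) \left(87 + 38\right)}{-166717}\right)}{110978 - 366878} = \frac{-362400 - \left(- \frac{47317}{43032} - \left(234 - 179 \cdot 120 \cdot 125\right) \left(- \frac{1}{166717}\right)\right)}{-255900} = \left(-362400 + \left(\left(234 - 2685000\right) \left(- \frac{1}{166717}\right) + \frac{47317}{43032}\right)\right) \left(- \frac{1}{255900}\right) = \left(-362400 + \left(\left(-2684766\right) \left(- \frac{1}{166717}\right) + \frac{47317}{43032}\right)\right) \left(- \frac{1}{255900}\right) = \left(-362400 + \left(\frac{2684766}{166717} + \frac{47317}{43032}\right)\right) \left(- \frac{1}{255900}\right) = \left(-362400 + \frac{123419398801}{7174165944}\right) \left(- \frac{1}{255900}\right) = \left(- \frac{2599794318706799}{7174165944}\right) \left(- \frac{1}{255900}\right) = \frac{2599794318706799}{1835869065069600}$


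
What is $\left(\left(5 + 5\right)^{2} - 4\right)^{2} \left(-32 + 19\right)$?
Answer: $-119808$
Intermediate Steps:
$\left(\left(5 + 5\right)^{2} - 4\right)^{2} \left(-32 + 19\right) = \left(10^{2} - 4\right)^{2} \left(-13\right) = \left(100 - 4\right)^{2} \left(-13\right) = 96^{2} \left(-13\right) = 9216 \left(-13\right) = -119808$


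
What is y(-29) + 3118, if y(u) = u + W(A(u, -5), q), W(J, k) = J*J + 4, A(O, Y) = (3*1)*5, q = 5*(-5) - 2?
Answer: 3318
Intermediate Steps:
q = -27 (q = -25 - 2 = -27)
A(O, Y) = 15 (A(O, Y) = 3*5 = 15)
W(J, k) = 4 + J**2 (W(J, k) = J**2 + 4 = 4 + J**2)
y(u) = 229 + u (y(u) = u + (4 + 15**2) = u + (4 + 225) = u + 229 = 229 + u)
y(-29) + 3118 = (229 - 29) + 3118 = 200 + 3118 = 3318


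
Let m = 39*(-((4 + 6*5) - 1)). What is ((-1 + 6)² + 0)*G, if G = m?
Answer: -32175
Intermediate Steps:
m = -1287 (m = 39*(-((4 + 30) - 1)) = 39*(-(34 - 1)) = 39*(-1*33) = 39*(-33) = -1287)
G = -1287
((-1 + 6)² + 0)*G = ((-1 + 6)² + 0)*(-1287) = (5² + 0)*(-1287) = (25 + 0)*(-1287) = 25*(-1287) = -32175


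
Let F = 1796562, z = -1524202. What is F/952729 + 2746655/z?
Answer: 121505522029/1452151447258 ≈ 0.083673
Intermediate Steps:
F/952729 + 2746655/z = 1796562/952729 + 2746655/(-1524202) = 1796562*(1/952729) + 2746655*(-1/1524202) = 1796562/952729 - 2746655/1524202 = 121505522029/1452151447258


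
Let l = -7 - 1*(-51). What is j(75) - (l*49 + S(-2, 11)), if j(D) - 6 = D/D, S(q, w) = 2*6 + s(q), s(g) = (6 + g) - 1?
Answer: -2164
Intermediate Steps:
s(g) = 5 + g
S(q, w) = 17 + q (S(q, w) = 2*6 + (5 + q) = 12 + (5 + q) = 17 + q)
l = 44 (l = -7 + 51 = 44)
j(D) = 7 (j(D) = 6 + D/D = 6 + 1 = 7)
j(75) - (l*49 + S(-2, 11)) = 7 - (44*49 + (17 - 2)) = 7 - (2156 + 15) = 7 - 1*2171 = 7 - 2171 = -2164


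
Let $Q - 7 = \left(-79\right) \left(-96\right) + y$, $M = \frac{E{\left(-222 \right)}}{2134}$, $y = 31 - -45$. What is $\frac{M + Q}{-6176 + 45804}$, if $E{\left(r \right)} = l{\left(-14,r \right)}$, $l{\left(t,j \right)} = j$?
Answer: $\frac{4090289}{21141538} \approx 0.19347$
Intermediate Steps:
$y = 76$ ($y = 31 + 45 = 76$)
$E{\left(r \right)} = r$
$M = - \frac{111}{1067}$ ($M = - \frac{222}{2134} = \left(-222\right) \frac{1}{2134} = - \frac{111}{1067} \approx -0.10403$)
$Q = 7667$ ($Q = 7 + \left(\left(-79\right) \left(-96\right) + 76\right) = 7 + \left(7584 + 76\right) = 7 + 7660 = 7667$)
$\frac{M + Q}{-6176 + 45804} = \frac{- \frac{111}{1067} + 7667}{-6176 + 45804} = \frac{8180578}{1067 \cdot 39628} = \frac{8180578}{1067} \cdot \frac{1}{39628} = \frac{4090289}{21141538}$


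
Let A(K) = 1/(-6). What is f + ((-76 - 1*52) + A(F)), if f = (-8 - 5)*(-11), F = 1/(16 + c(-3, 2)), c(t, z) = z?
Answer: 89/6 ≈ 14.833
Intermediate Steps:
F = 1/18 (F = 1/(16 + 2) = 1/18 ≈ 0.055556)
A(K) = -⅙
f = 143 (f = -13*(-11) = 143)
f + ((-76 - 1*52) + A(F)) = 143 + ((-76 - 1*52) - ⅙) = 143 + ((-76 - 52) - ⅙) = 143 + (-128 - ⅙) = 143 - 769/6 = 89/6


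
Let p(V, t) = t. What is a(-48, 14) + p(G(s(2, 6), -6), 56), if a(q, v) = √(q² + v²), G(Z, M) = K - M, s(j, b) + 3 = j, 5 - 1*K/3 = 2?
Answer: 106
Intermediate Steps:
K = 9 (K = 15 - 3*2 = 15 - 6 = 9)
s(j, b) = -3 + j
G(Z, M) = 9 - M
a(-48, 14) + p(G(s(2, 6), -6), 56) = √((-48)² + 14²) + 56 = √(2304 + 196) + 56 = √2500 + 56 = 50 + 56 = 106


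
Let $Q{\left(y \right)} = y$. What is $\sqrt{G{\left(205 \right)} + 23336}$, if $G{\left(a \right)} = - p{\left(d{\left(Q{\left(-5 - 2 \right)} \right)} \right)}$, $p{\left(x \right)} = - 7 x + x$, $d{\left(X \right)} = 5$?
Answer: $\sqrt{23366} \approx 152.86$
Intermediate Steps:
$p{\left(x \right)} = - 6 x$
$G{\left(a \right)} = 30$ ($G{\left(a \right)} = - \left(-6\right) 5 = \left(-1\right) \left(-30\right) = 30$)
$\sqrt{G{\left(205 \right)} + 23336} = \sqrt{30 + 23336} = \sqrt{23366}$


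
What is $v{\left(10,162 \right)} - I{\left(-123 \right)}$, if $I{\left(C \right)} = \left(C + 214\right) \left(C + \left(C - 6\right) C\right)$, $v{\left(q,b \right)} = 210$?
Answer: $-1432494$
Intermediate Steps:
$I{\left(C \right)} = \left(214 + C\right) \left(C + C \left(-6 + C\right)\right)$ ($I{\left(C \right)} = \left(214 + C\right) \left(C + \left(-6 + C\right) C\right) = \left(214 + C\right) \left(C + C \left(-6 + C\right)\right)$)
$v{\left(10,162 \right)} - I{\left(-123 \right)} = 210 - - 123 \left(-1070 + \left(-123\right)^{2} + 209 \left(-123\right)\right) = 210 - - 123 \left(-1070 + 15129 - 25707\right) = 210 - \left(-123\right) \left(-11648\right) = 210 - 1432704 = -1432494$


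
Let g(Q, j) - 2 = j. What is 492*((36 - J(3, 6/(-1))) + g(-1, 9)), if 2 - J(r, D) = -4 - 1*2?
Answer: 19188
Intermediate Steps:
J(r, D) = 8 (J(r, D) = 2 - (-4 - 1*2) = 2 - (-4 - 2) = 2 - 1*(-6) = 2 + 6 = 8)
g(Q, j) = 2 + j
492*((36 - J(3, 6/(-1))) + g(-1, 9)) = 492*((36 - 1*8) + (2 + 9)) = 492*((36 - 8) + 11) = 492*(28 + 11) = 492*39 = 19188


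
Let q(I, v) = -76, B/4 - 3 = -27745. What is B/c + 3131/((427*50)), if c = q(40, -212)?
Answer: 592351189/405650 ≈ 1460.3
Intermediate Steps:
B = -110968 (B = 12 + 4*(-27745) = 12 - 110980 = -110968)
c = -76
B/c + 3131/((427*50)) = -110968/(-76) + 3131/((427*50)) = -110968*(-1/76) + 3131/21350 = 27742/19 + 3131*(1/21350) = 27742/19 + 3131/21350 = 592351189/405650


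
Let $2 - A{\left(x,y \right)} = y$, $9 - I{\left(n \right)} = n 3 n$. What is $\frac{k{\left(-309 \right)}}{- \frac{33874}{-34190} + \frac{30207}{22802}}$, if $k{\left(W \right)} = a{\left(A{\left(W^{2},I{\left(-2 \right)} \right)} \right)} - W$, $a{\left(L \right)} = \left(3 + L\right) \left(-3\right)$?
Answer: $\frac{8545619550}{69429703} \approx 123.08$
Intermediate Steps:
$I{\left(n \right)} = 9 - 3 n^{2}$ ($I{\left(n \right)} = 9 - n 3 n = 9 - 3 n n = 9 - 3 n^{2}$)
$A{\left(x,y \right)} = 2 - y$
$a{\left(L \right)} = -9 - 3 L$
$k{\left(W \right)} = -24 - W$ ($k{\left(W \right)} = \left(-9 - 3 \left(2 - \left(9 - 3 \left(-2\right)^{2}\right)\right)\right) - W = \left(-9 - 3 \left(2 - \left(9 - 12\right)\right)\right) - W = \left(-9 - 3 \left(2 - -3\right)\right) - W = \left(-9 - 3 \left(2 + 3\right)\right) - W = \left(-9 - 15\right) - W = -24 - W$)
$\frac{k{\left(-309 \right)}}{- \frac{33874}{-34190} + \frac{30207}{22802}} = \frac{-24 - -309}{- \frac{33874}{-34190} + \frac{30207}{22802}} = \frac{-24 + 309}{\left(-33874\right) \left(- \frac{1}{34190}\right) + 30207 \cdot \frac{1}{22802}} = \frac{285}{\frac{16937}{17095} + \frac{30207}{22802}} = \frac{285}{\frac{69429703}{29984630}} = 285 \cdot \frac{29984630}{69429703} = \frac{8545619550}{69429703}$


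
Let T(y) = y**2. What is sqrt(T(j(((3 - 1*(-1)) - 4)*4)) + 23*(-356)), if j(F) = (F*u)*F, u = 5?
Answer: 2*I*sqrt(2047) ≈ 90.488*I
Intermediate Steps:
j(F) = 5*F**2 (j(F) = (F*5)*F = (5*F)*F = 5*F**2)
sqrt(T(j(((3 - 1*(-1)) - 4)*4)) + 23*(-356)) = sqrt((5*(((3 - 1*(-1)) - 4)*4)**2)**2 + 23*(-356)) = sqrt((5*(((3 + 1) - 4)*4)**2)**2 - 8188) = sqrt((5*((4 - 4)*4)**2)**2 - 8188) = sqrt((5*(0*4)**2)**2 - 8188) = sqrt((5*0**2)**2 - 8188) = sqrt((5*0)**2 - 8188) = sqrt(0**2 - 8188) = sqrt(0 - 8188) = sqrt(-8188) = 2*I*sqrt(2047)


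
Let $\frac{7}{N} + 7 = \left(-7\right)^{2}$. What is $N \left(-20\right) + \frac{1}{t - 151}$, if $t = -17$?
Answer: $- \frac{187}{56} \approx -3.3393$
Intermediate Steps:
$N = \frac{1}{6}$ ($N = \frac{7}{-7 + \left(-7\right)^{2}} = \frac{7}{-7 + 49} = \frac{7}{42} = 7 \cdot \frac{1}{42} = \frac{1}{6} \approx 0.16667$)
$N \left(-20\right) + \frac{1}{t - 151} = \frac{1}{6} \left(-20\right) + \frac{1}{-17 - 151} = - \frac{10}{3} + \frac{1}{-168} = - \frac{10}{3} - \frac{1}{168} = - \frac{187}{56}$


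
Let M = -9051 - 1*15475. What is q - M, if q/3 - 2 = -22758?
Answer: -43742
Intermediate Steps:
M = -24526 (M = -9051 - 15475 = -24526)
q = -68268 (q = 6 + 3*(-22758) = 6 - 68274 = -68268)
q - M = -68268 - 1*(-24526) = -68268 + 24526 = -43742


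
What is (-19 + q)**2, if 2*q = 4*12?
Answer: 25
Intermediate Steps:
q = 24 (q = (4*12)/2 = (1/2)*48 = 24)
(-19 + q)**2 = (-19 + 24)**2 = 5**2 = 25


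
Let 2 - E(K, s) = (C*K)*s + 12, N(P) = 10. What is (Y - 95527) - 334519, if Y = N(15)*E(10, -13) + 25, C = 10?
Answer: -417121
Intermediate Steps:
E(K, s) = -10 - 10*K*s (E(K, s) = 2 - ((10*K)*s + 12) = 2 - (10*K*s + 12) = 2 - (12 + 10*K*s) = 2 + (-12 - 10*K*s) = -10 - 10*K*s)
Y = 12925 (Y = 10*(-10 - 10*10*(-13)) + 25 = 10*(-10 + 1300) + 25 = 10*1290 + 25 = 12900 + 25 = 12925)
(Y - 95527) - 334519 = (12925 - 95527) - 334519 = -82602 - 334519 = -417121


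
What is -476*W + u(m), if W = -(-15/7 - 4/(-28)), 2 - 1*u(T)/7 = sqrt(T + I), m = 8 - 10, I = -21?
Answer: -938 - 7*I*sqrt(23) ≈ -938.0 - 33.571*I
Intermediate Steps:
m = -2
u(T) = 14 - 7*sqrt(-21 + T) (u(T) = 14 - 7*sqrt(T - 21) = 14 - 7*sqrt(-21 + T))
W = 2 (W = -(-15*1/7 - 4*(-1/28)) = -(-15/7 + 1/7) = -1*(-2) = 2)
-476*W + u(m) = -476*2 + (14 - 7*sqrt(-21 - 2)) = -952 + (14 - 7*I*sqrt(23)) = -938 - 7*I*sqrt(23)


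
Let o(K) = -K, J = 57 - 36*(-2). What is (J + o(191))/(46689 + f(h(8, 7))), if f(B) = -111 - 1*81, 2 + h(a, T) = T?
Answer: -62/46497 ≈ -0.0013334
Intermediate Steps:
h(a, T) = -2 + T
f(B) = -192 (f(B) = -111 - 81 = -192)
J = 129 (J = 57 + 72 = 129)
(J + o(191))/(46689 + f(h(8, 7))) = (129 - 1*191)/(46689 - 192) = (129 - 191)/46497 = -62*1/46497 = -62/46497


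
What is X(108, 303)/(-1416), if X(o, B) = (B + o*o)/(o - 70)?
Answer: -3989/17936 ≈ -0.22240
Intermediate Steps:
X(o, B) = (B + o²)/(-70 + o)
X(108, 303)/(-1416) = ((303 + 108²)/(-70 + 108))/(-1416) = ((303 + 11664)/38)*(-1/1416) = ((1/38)*11967)*(-1/1416) = (11967/38)*(-1/1416) = -3989/17936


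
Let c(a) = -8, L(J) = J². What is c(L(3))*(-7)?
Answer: 56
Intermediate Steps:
c(L(3))*(-7) = -8*(-7) = 56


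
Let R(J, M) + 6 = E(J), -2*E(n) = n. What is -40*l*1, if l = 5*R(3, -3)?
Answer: 1500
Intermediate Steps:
E(n) = -n/2
R(J, M) = -6 - J/2
l = -75/2 (l = 5*(-6 - 1/2*3) = 5*(-6 - 3/2) = 5*(-15/2) = -75/2 ≈ -37.500)
-40*l*1 = -40*(-75/2)*1 = 1500*1 = 1500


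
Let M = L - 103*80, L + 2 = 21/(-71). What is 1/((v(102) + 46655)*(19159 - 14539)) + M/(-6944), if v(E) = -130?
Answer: 4492383997483/3784760364000 ≈ 1.1870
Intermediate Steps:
L = -163/71 (L = -2 + 21/(-71) = -2 + 21*(-1/71) = -2 - 21/71 = -163/71 ≈ -2.2958)
M = -585203/71 (M = -163/71 - 103*80 = -163/71 - 8240 = -585203/71 ≈ -8242.3)
1/((v(102) + 46655)*(19159 - 14539)) + M/(-6944) = 1/((-130 + 46655)*(19159 - 14539)) - 585203/71/(-6944) = 1/(46525*4620) - 585203/71*(-1/6944) = (1/46525)*(1/4620) + 585203/493024 = 1/214945500 + 585203/493024 = 4492383997483/3784760364000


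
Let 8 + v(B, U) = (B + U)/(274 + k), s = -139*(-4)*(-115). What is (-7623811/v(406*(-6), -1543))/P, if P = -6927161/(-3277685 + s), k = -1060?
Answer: 20024071102239750/15994814749 ≈ 1.2519e+6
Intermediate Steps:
s = -63940 (s = 556*(-115) = -63940)
v(B, U) = -8 - B/786 - U/786 (v(B, U) = -8 + (B + U)/(274 - 1060) = -8 + (B + U)/(-786) = -8 + (B + U)*(-1/786) = -8 + (-B/786 - U/786) = -8 - B/786 - U/786)
P = 6927161/3341625 (P = -6927161/(-3277685 - 63940) = -6927161/(-3341625) = -6927161*(-1/3341625) = 6927161/3341625 ≈ 2.0730)
(-7623811/v(406*(-6), -1543))/P = (-7623811/(-8 - 203*(-6)/393 - 1/786*(-1543)))/(6927161/3341625) = -7623811/(-8 - 1/786*(-2436) + 1543/786)*(3341625/6927161) = -7623811/(-8 + 406/131 + 1543/786)*(3341625/6927161) = -7623811/(-2309/786)*(3341625/6927161) = -7623811*(-786/2309)*(3341625/6927161) = (5992315446/2309)*(3341625/6927161) = 20024071102239750/15994814749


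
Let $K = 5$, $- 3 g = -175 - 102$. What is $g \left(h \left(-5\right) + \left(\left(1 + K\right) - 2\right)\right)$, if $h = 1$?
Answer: $- \frac{277}{3} \approx -92.333$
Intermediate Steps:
$g = \frac{277}{3}$ ($g = - \frac{-175 - 102}{3} = \left(- \frac{1}{3}\right) \left(-277\right) = \frac{277}{3} \approx 92.333$)
$g \left(h \left(-5\right) + \left(\left(1 + K\right) - 2\right)\right) = \frac{277 \left(1 \left(-5\right) + \left(\left(1 + 5\right) - 2\right)\right)}{3} = \frac{277 \left(-5 + \left(6 - 2\right)\right)}{3} = \frac{277 \left(-5 + 4\right)}{3} = \frac{277}{3} \left(-1\right) = - \frac{277}{3}$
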